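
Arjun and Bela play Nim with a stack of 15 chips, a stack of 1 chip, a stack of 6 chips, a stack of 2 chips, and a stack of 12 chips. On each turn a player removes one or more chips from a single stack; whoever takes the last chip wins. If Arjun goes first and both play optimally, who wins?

Arjun wins

Compute the nim-sum pairwise:
15 ⊕ 1 = 14
14 ⊕ 6 = 8
8 ⊕ 2 = 10
10 ⊕ 12 = 6
The nim-sum is 6 ≠ 0, so this is an N-position: the player to move can win; Arjun has a winning move.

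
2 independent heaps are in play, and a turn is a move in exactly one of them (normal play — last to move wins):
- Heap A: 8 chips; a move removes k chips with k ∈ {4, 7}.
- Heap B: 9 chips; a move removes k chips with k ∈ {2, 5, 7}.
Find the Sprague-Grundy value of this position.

0

For heap A, compute g(0), g(1), … with moves {4, 7}:
k:     0  1  2  3  4  5  6  7  8
g(k):  0  0  0  0  1  1  1  1  2
So g(8) = 2.
Build the Grundy sequence for heap B with g(k) = mex{g(k−s) : s ∈ {2, 5, 7}, s ≤ k}:
k:     0  1  2  3  4  5  6  7  8  9
g(k):  0  0  1  1  0  2  1  3  2  2
So g(9) = 2.
The value of a disjunctive sum is the nim-sum of the parts.
Combined value = 2 XOR 2 = 0.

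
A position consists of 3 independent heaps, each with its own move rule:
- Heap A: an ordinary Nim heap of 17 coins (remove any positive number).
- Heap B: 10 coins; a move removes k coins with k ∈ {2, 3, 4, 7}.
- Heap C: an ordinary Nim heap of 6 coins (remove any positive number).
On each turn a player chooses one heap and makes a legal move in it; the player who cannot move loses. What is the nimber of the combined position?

21

Heap A is a plain Nim heap of size 17, so its Grundy value is 17.
Build the Grundy sequence for heap B with g(k) = mex{g(k−s) : s ∈ {2, 3, 4, 7}, s ≤ k}:
g(0) = mex{} = 0
g(1) = mex{} = 0
g(2) = mex{0} = 1
g(3) = mex{0} = 1
g(4) = mex{0,1} = 2
g(5) = mex{0,1} = 2
g(6) = mex{1,2} = 0
g(7) = mex{0,1,2} = 3
g(8) = mex{0,2} = 1
g(9) = mex{0,1,2,3} = 4
g(10) = mex{0,1,3} = 2
So g(10) = 2.
Heap C is a plain Nim heap of size 6, so its Grundy value is 6.
The value of a disjunctive sum is the nim-sum of the parts.
Combined value = 17 ⊕ 2 ⊕ 6 = 21.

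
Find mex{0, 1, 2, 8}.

3

The values 0, 1, 2 are all present; 3 is the first non-negative integer missing from the set.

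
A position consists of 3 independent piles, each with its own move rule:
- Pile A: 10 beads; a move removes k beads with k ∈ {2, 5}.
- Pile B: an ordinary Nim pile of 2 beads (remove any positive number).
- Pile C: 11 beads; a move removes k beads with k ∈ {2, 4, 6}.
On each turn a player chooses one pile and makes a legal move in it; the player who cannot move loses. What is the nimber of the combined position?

2

Grundy values for pile A (subtraction set {2, 5}):
g(0) = mex{} = 0
g(1) = mex{} = 0
g(2) = mex{0} = 1
g(3) = mex{0} = 1
g(4) = mex{1} = 0
g(5) = mex{0,1} = 2
g(6) = mex{0} = 1
g(7) = mex{1,2} = 0
g(8) = mex{1} = 0
g(9) = mex{0} = 1
g(10) = mex{0,2} = 1
So g(10) = 1.
Pile B is a plain Nim pile of size 2, so its Grundy value is 2.
Grundy values for pile C (subtraction set {2, 4, 6}):
k:     0  1  2  3  4  5  6  7  8  9 10 11
g(k):  0  0  1  1  2  2  3  3  0  0  1  1
So g(11) = 1.
By the Sprague-Grundy theorem, the Grundy value of a sum of independent games is the XOR of the component values.
Combined value = 1 XOR 2 XOR 1 = 2.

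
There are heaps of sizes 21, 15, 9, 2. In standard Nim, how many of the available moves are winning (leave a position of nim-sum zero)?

1

Bitwise XOR of the heap sizes:
  10101  (21)
  01111  (15)
  01001  (9)
  00010  (2)
  -----
  10001  (17)
The overall nim-sum is X = 17. A heap of size p has a winning move iff p XOR X < p (reduce it to p XOR X).
  21: 21 XOR 17 = 4 < 21 — winning move (to 4).
  15: 15 XOR 17 = 30 ≥ 15 — no move.
  9: 9 XOR 17 = 24 ≥ 9 — no move.
  2: 2 XOR 17 = 19 ≥ 2 — no move.
That gives 1 winning move.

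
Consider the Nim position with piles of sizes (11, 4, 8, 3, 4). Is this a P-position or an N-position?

Nim-sum: 11 ⊕ 4 ⊕ 8 ⊕ 3 ⊕ 4 = 0.
The nim-sum is 0, so this is a P-position: the player to move is in a losing position under optimal play.

P-position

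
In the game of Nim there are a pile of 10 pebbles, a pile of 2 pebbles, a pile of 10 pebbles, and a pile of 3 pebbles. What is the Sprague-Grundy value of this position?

1

Nim-sum: 10 ⊕ 2 ⊕ 10 ⊕ 3 = 1.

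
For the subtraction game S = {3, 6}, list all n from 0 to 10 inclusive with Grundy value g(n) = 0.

0, 1, 2, 9, 10

Grundy values for subtraction set {3, 6}:
k:     0  1  2  3  4  5  6  7  8  9 10
g(k):  0  0  0  1  1  1  2  2  2  0  0
The P-positions (g = 0) in 0..10 are 0, 1, 2, 9, 10.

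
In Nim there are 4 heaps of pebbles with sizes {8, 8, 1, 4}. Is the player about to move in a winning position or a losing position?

Nim-sum: 8 ^ 8 ^ 1 ^ 4 = 5.
The nim-sum is 5 ≠ 0, so this is an N-position: the player to move can win.

Winning position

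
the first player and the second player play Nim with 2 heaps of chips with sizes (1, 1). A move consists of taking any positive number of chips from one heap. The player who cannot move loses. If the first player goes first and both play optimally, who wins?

In binary:
  1  (1)
  1  (1)
  -
  0  (0)
The nim-sum is 0, so this is a P-position: the player to move is in a losing position under optimal play; the first player is about to move from it and so loses — the second player wins.

the second player wins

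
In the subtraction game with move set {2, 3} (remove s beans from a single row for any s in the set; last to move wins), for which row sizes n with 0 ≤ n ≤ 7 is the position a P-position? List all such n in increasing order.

Compute g(0), g(1), … for moves {2, 3}:
k:     0  1  2  3  4  5  6  7
g(k):  0  0  1  1  2  0  0  1
The P-positions (g = 0) in 0..7 are 0, 1, 5, 6.

0, 1, 5, 6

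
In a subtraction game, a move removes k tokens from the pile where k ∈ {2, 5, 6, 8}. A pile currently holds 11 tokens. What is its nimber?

0

Compute g(0), g(1), … for moves {2, 5, 6, 8}:
g(0) = mex{} = 0
g(1) = mex{} = 0
g(2) = mex{0} = 1
g(3) = mex{0} = 1
g(4) = mex{1} = 0
g(5) = mex{0,1} = 2
g(6) = mex{0} = 1
g(7) = mex{0,1,2} = 3
g(8) = mex{0,1} = 2
g(9) = mex{0,1,3} = 2
g(10) = mex{0,1,2} = 3
g(11) = mex{1,2} = 0
So g(11) = 0.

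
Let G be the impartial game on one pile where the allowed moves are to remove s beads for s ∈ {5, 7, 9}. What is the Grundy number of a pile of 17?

Grundy values for subtraction set {5, 7, 9}:
k:     0  1  2  3  4  5  6  7  8  9 10 11 12 13 14 15 16 17
g(k):  0  0  0  0  0  1  1  1  1  1  2  2  2  2  0  0  0  0
So g(17) = 0.

0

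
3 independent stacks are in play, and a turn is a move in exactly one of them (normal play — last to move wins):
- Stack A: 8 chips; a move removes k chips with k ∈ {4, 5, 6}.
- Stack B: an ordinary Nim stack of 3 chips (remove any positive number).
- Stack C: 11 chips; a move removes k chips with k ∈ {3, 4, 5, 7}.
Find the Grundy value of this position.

1

For stack A, compute g(0), g(1), … with moves {4, 5, 6}:
k:     0  1  2  3  4  5  6  7  8
g(k):  0  0  0  0  1  1  1  1  2
So g(8) = 2.
Stack B is a plain Nim stack of size 3, so its Grundy value is 3.
Build the Grundy sequence for stack C with g(k) = mex{g(k−s) : s ∈ {3, 4, 5, 7}, s ≤ k}:
k:     0  1  2  3  4  5  6  7  8  9 10 11
g(k):  0  0  0  1  1  1  2  2  2  3  0  0
So g(11) = 0.
The value of a disjunctive sum is the nim-sum of the parts.
Combined value = 2 ⊕ 3 ⊕ 0 = 1.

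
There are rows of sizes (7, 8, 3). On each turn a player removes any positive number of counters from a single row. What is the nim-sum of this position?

Bitwise XOR of the heap sizes:
  0111  (7)
  1000  (8)
  0011  (3)
  ----
  1100  (12)

12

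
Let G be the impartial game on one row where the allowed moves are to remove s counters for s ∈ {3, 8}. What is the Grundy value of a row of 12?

Build the Grundy sequence with g(k) = mex{g(k−s) : s ∈ {3, 8}, s ≤ k}:
k:     0  1  2  3  4  5  6  7  8  9 10 11 12
g(k):  0  0  0  1  1  1  0  0  2  1  1  0  0
So g(12) = 0.

0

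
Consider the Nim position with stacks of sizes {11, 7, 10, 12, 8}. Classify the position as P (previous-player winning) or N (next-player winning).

Nim-sum: 11 XOR 7 XOR 10 XOR 12 XOR 8 = 2.
The nim-sum is 2 ≠ 0, so this is an N-position: the player to move can win.

N-position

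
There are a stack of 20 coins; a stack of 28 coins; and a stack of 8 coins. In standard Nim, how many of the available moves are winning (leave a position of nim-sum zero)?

Bitwise XOR of the heap sizes:
  10100  (20)
  11100  (28)
  01000  (8)
  -----
  00000  (0)
The nim-sum is already 0, so every move leaves a nonzero nim-sum — there are no winning moves.

0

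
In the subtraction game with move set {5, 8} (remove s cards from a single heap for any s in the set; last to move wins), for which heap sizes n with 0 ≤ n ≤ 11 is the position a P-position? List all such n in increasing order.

0, 1, 2, 3, 4

Build the Grundy sequence with g(k) = mex{g(k−s) : s ∈ {5, 8}, s ≤ k}:
g(0) = mex{} = 0
g(1) = mex{} = 0
g(2) = mex{} = 0
g(3) = mex{} = 0
g(4) = mex{} = 0
g(5) = mex{0} = 1
g(6) = mex{0} = 1
g(7) = mex{0} = 1
g(8) = mex{0} = 1
g(9) = mex{0} = 1
g(10) = mex{0,1} = 2
g(11) = mex{0,1} = 2
The P-positions (g = 0) in 0..11 are 0, 1, 2, 3, 4.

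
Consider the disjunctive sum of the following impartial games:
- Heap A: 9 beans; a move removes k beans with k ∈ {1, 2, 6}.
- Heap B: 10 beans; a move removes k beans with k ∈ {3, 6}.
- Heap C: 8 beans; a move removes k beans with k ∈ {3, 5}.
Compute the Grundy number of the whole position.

2

Build the Grundy sequence for heap A with g(k) = mex{g(k−s) : s ∈ {1, 2, 6}, s ≤ k}:
g(0) = mex{} = 0
g(1) = mex{0} = 1
g(2) = mex{0,1} = 2
g(3) = mex{1,2} = 0
g(4) = mex{0,2} = 1
g(5) = mex{0,1} = 2
g(6) = mex{0,1,2} = 3
g(7) = mex{1,2,3} = 0
g(8) = mex{0,2,3} = 1
g(9) = mex{0,1} = 2
So g(9) = 2.
Build the Grundy sequence for heap B with g(k) = mex{g(k−s) : s ∈ {3, 6}, s ≤ k}:
k:     0  1  2  3  4  5  6  7  8  9 10
g(k):  0  0  0  1  1  1  2  2  2  0  0
So g(10) = 0.
For heap C, compute g(0), g(1), … with moves {3, 5}:
g(0) = mex{} = 0
g(1) = mex{} = 0
g(2) = mex{} = 0
g(3) = mex{0} = 1
g(4) = mex{0} = 1
g(5) = mex{0} = 1
g(6) = mex{0,1} = 2
g(7) = mex{0,1} = 2
g(8) = mex{1} = 0
So g(8) = 0.
By the Sprague-Grundy theorem, the Grundy value of a sum of independent games is the XOR of the component values.
Combined value = 2 XOR 0 XOR 0 = 2.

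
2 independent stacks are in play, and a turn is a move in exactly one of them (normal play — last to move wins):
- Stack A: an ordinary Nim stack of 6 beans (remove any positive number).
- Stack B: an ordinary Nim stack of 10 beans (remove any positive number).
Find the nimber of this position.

12

Stack A is a plain Nim stack of size 6, so its Grundy value is 6.
Stack B is a plain Nim stack of size 10, so its Grundy value is 10.
By the Sprague-Grundy theorem, the Grundy value of a sum of independent games is the XOR of the component values.
Combined value = 6 ⊕ 10 = 12.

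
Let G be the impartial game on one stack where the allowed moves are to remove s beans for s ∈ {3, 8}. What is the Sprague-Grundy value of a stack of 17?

Grundy values for subtraction set {3, 8}:
k:     0  1  2  3  4  5  6  7  8  9 10 11 12 13 14 15 16 17
g(k):  0  0  0  1  1  1  0  0  2  1  1  0  0  0  1  1  1  0
So g(17) = 0.

0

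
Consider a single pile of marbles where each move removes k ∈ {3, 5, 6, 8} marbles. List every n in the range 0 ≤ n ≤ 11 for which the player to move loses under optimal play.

0, 1, 2, 11

Build the Grundy sequence with g(k) = mex{g(k−s) : s ∈ {3, 5, 6, 8}, s ≤ k}:
g(0) = mex{} = 0
g(1) = mex{} = 0
g(2) = mex{} = 0
g(3) = mex{0} = 1
g(4) = mex{0} = 1
g(5) = mex{0} = 1
g(6) = mex{0,1} = 2
g(7) = mex{0,1} = 2
g(8) = mex{0,1} = 2
g(9) = mex{0,1,2} = 3
g(10) = mex{0,1,2} = 3
g(11) = mex{1,2} = 0
The P-positions (g = 0) in 0..11 are 0, 1, 2, 11.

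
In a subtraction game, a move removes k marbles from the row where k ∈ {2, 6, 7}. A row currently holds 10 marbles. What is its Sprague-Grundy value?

3

Compute g(0), g(1), … for moves {2, 6, 7}:
g(0) = mex{} = 0
g(1) = mex{} = 0
g(2) = mex{0} = 1
g(3) = mex{0} = 1
g(4) = mex{1} = 0
g(5) = mex{1} = 0
g(6) = mex{0} = 1
g(7) = mex{0} = 1
g(8) = mex{0,1} = 2
g(9) = mex{1} = 0
g(10) = mex{0,1,2} = 3
So g(10) = 3.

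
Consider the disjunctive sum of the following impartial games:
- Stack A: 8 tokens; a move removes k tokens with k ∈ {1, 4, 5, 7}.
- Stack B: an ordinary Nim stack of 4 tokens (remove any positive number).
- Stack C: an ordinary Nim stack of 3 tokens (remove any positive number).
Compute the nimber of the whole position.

Build the Grundy sequence for stack A with g(k) = mex{g(k−s) : s ∈ {1, 4, 5, 7}, s ≤ k}:
g(0) = mex{} = 0
g(1) = mex{0} = 1
g(2) = mex{1} = 0
g(3) = mex{0} = 1
g(4) = mex{0,1} = 2
g(5) = mex{0,1,2} = 3
g(6) = mex{0,1,3} = 2
g(7) = mex{0,1,2} = 3
g(8) = mex{1,2,3} = 0
So g(8) = 0.
Stack B is a plain Nim stack of size 4, so its Grundy value is 4.
Stack C is a plain Nim stack of size 3, so its Grundy value is 3.
The value of a disjunctive sum is the nim-sum of the parts.
Combined value = 0 XOR 4 XOR 3 = 7.

7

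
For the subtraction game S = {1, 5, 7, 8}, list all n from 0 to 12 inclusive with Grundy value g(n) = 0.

Compute g(0), g(1), … for moves {1, 5, 7, 8}:
g(0) = mex{} = 0
g(1) = mex{0} = 1
g(2) = mex{1} = 0
g(3) = mex{0} = 1
g(4) = mex{1} = 0
g(5) = mex{0} = 1
g(6) = mex{1} = 0
g(7) = mex{0} = 1
g(8) = mex{0,1} = 2
g(9) = mex{0,1,2} = 3
g(10) = mex{0,1,3} = 2
g(11) = mex{0,1,2} = 3
g(12) = mex{0,1,3} = 2
The P-positions (g = 0) in 0..12 are 0, 2, 4, 6.

0, 2, 4, 6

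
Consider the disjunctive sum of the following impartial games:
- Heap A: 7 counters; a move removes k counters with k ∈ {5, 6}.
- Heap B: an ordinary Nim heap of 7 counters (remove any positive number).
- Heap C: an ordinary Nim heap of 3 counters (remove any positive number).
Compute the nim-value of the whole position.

5

Grundy values for heap A (subtraction set {5, 6}):
k:     0  1  2  3  4  5  6  7
g(k):  0  0  0  0  0  1  1  1
So g(7) = 1.
Heap B is a plain Nim heap of size 7, so its Grundy value is 7.
Heap C is a plain Nim heap of size 3, so its Grundy value is 3.
By the Sprague-Grundy theorem, the Grundy value of a sum of independent games is the XOR of the component values.
Combined value = 1 XOR 7 XOR 3 = 5.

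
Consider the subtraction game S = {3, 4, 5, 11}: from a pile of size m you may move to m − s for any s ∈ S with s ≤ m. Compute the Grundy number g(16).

Grundy values for subtraction set {3, 4, 5, 11}:
k:     0  1  2  3  4  5  6  7  8  9 10 11 12 13 14 15 16
g(k):  0  0  0  1  1  1  2  2  0  0  0  1  1  1  2  2  0
So g(16) = 0.

0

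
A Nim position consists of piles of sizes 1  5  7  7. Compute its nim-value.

4

Compute the nim-sum pairwise:
1 XOR 5 = 4
4 XOR 7 = 3
3 XOR 7 = 4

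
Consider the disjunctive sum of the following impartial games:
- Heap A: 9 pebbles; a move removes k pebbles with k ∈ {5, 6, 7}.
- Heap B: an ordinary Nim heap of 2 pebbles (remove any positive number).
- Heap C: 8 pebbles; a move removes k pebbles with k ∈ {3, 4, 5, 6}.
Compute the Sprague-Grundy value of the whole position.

Build the Grundy sequence for heap A with g(k) = mex{g(k−s) : s ∈ {5, 6, 7}, s ≤ k}:
g(0) = mex{} = 0
g(1) = mex{} = 0
g(2) = mex{} = 0
g(3) = mex{} = 0
g(4) = mex{} = 0
g(5) = mex{0} = 1
g(6) = mex{0} = 1
g(7) = mex{0} = 1
g(8) = mex{0} = 1
g(9) = mex{0} = 1
So g(9) = 1.
Heap B is a plain Nim heap of size 2, so its Grundy value is 2.
Grundy values for heap C (subtraction set {3, 4, 5, 6}):
k:     0  1  2  3  4  5  6  7  8
g(k):  0  0  0  1  1  1  2  2  2
So g(8) = 2.
The value of a disjunctive sum is the nim-sum of the parts.
Combined value = 1 ⊕ 2 ⊕ 2 = 1.

1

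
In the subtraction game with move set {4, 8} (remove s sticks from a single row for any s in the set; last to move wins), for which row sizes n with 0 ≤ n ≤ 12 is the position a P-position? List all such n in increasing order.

0, 1, 2, 3, 12

Build the Grundy sequence with g(k) = mex{g(k−s) : s ∈ {4, 8}, s ≤ k}:
g(0) = mex{} = 0
g(1) = mex{} = 0
g(2) = mex{} = 0
g(3) = mex{} = 0
g(4) = mex{0} = 1
g(5) = mex{0} = 1
g(6) = mex{0} = 1
g(7) = mex{0} = 1
g(8) = mex{0,1} = 2
g(9) = mex{0,1} = 2
g(10) = mex{0,1} = 2
g(11) = mex{0,1} = 2
g(12) = mex{1,2} = 0
The P-positions (g = 0) in 0..12 are 0, 1, 2, 3, 12.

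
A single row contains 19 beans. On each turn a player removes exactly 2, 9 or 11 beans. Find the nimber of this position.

3

Build the Grundy sequence with g(k) = mex{g(k−s) : s ∈ {2, 9, 11}, s ≤ k}:
k:     0  1  2  3  4  5  6  7  8  9 10 11 12 13 14 15 16 17 18 19
g(k):  0  0  1  1  0  0  1  1  0  2  1  3  2  2  3  3  2  2  0  3
So g(19) = 3.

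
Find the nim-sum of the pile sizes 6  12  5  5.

10

Compute the nim-sum pairwise:
6 ⊕ 12 = 10
10 ⊕ 5 = 15
15 ⊕ 5 = 10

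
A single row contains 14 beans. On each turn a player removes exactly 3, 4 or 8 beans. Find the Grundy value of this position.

Grundy values for subtraction set {3, 4, 8}:
g(0) = mex{} = 0
g(1) = mex{} = 0
g(2) = mex{} = 0
g(3) = mex{0} = 1
g(4) = mex{0} = 1
g(5) = mex{0} = 1
g(6) = mex{0,1} = 2
g(7) = mex{1} = 0
g(8) = mex{0,1} = 2
g(9) = mex{0,1,2} = 3
g(10) = mex{0,2} = 1
g(11) = mex{0,1,2} = 3
g(12) = mex{1,2,3} = 0
g(13) = mex{1,3} = 0
g(14) = mex{1,2,3} = 0
So g(14) = 0.

0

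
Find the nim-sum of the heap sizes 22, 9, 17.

14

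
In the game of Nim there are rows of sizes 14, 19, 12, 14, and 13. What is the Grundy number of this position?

Bitwise XOR of the heap sizes:
  01110  (14)
  10011  (19)
  01100  (12)
  01110  (14)
  01101  (13)
  -----
  10010  (18)

18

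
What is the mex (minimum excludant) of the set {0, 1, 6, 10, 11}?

2

The values 0, 1 are all present; 2 is the first non-negative integer missing from the set.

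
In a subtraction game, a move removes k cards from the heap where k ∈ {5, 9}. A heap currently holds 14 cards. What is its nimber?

Grundy values for subtraction set {5, 9}:
g(0) = mex{} = 0
g(1) = mex{} = 0
g(2) = mex{} = 0
g(3) = mex{} = 0
g(4) = mex{} = 0
g(5) = mex{0} = 1
g(6) = mex{0} = 1
g(7) = mex{0} = 1
g(8) = mex{0} = 1
g(9) = mex{0} = 1
g(10) = mex{0,1} = 2
g(11) = mex{0,1} = 2
g(12) = mex{0,1} = 2
g(13) = mex{0,1} = 2
g(14) = mex{1} = 0
So g(14) = 0.

0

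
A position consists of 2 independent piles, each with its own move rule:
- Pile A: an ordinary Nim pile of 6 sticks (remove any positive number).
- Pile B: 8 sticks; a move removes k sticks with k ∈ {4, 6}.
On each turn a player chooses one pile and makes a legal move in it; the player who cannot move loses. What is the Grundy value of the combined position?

4

Pile A is a plain Nim pile of size 6, so its Grundy value is 6.
Build the Grundy sequence for pile B with g(k) = mex{g(k−s) : s ∈ {4, 6}, s ≤ k}:
g(0) = mex{} = 0
g(1) = mex{} = 0
g(2) = mex{} = 0
g(3) = mex{} = 0
g(4) = mex{0} = 1
g(5) = mex{0} = 1
g(6) = mex{0} = 1
g(7) = mex{0} = 1
g(8) = mex{0,1} = 2
So g(8) = 2.
The value of a disjunctive sum is the nim-sum of the parts.
Combined value = 6 ⊕ 2 = 4.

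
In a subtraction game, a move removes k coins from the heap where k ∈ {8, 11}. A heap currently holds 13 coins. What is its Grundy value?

Grundy values for subtraction set {8, 11}:
k:     0  1  2  3  4  5  6  7  8  9 10 11 12 13
g(k):  0  0  0  0  0  0  0  0  1  1  1  1  1  1
So g(13) = 1.

1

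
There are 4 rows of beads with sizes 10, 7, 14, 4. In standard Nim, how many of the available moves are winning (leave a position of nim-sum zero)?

3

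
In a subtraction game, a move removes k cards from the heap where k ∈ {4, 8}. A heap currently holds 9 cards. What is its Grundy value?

Build the Grundy sequence with g(k) = mex{g(k−s) : s ∈ {4, 8}, s ≤ k}:
g(0) = mex{} = 0
g(1) = mex{} = 0
g(2) = mex{} = 0
g(3) = mex{} = 0
g(4) = mex{0} = 1
g(5) = mex{0} = 1
g(6) = mex{0} = 1
g(7) = mex{0} = 1
g(8) = mex{0,1} = 2
g(9) = mex{0,1} = 2
So g(9) = 2.

2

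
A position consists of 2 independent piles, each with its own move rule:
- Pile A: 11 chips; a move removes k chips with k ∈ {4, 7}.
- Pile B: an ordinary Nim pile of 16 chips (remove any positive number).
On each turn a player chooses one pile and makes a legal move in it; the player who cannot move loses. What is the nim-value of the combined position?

16

For pile A, compute g(0), g(1), … with moves {4, 7}:
g(0) = mex{} = 0
g(1) = mex{} = 0
g(2) = mex{} = 0
g(3) = mex{} = 0
g(4) = mex{0} = 1
g(5) = mex{0} = 1
g(6) = mex{0} = 1
g(7) = mex{0} = 1
g(8) = mex{0,1} = 2
g(9) = mex{0,1} = 2
g(10) = mex{0,1} = 2
g(11) = mex{1} = 0
So g(11) = 0.
Pile B is a plain Nim pile of size 16, so its Grundy value is 16.
The value of a disjunctive sum is the nim-sum of the parts.
Combined value = 0 ⊕ 16 = 16.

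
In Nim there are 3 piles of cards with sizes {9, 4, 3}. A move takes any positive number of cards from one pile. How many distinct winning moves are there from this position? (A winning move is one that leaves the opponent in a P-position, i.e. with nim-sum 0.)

1

Compute the nim-sum pairwise:
9 XOR 4 = 13
13 XOR 3 = 14
The overall nim-sum is X = 14. A pile of size p has a winning move iff p XOR X < p (reduce it to p XOR X).
  9: 9 XOR 14 = 7 < 9 — winning move (to 7).
  4: 4 XOR 14 = 10 ≥ 4 — no move.
  3: 3 XOR 14 = 13 ≥ 3 — no move.
That gives 1 winning move.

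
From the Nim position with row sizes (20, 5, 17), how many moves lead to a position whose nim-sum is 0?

Nim-sum: 20 ^ 5 ^ 17 = 0.
The nim-sum is already 0, so every move leaves a nonzero nim-sum — there are no winning moves.

0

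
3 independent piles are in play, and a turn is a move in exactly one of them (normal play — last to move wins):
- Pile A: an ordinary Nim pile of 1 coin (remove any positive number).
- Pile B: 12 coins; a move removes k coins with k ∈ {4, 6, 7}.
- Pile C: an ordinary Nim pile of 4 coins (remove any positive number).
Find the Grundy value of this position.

5

Pile A is a plain Nim pile of size 1, so its Grundy value is 1.
Grundy values for pile B (subtraction set {4, 6, 7}):
k:     0  1  2  3  4  5  6  7  8  9 10 11 12
g(k):  0  0  0  0  1  1  1  1  2  2  2  0  0
So g(12) = 0.
Pile C is a plain Nim pile of size 4, so its Grundy value is 4.
By the Sprague-Grundy theorem, the Grundy value of a sum of independent games is the XOR of the component values.
Combined value = 1 XOR 0 XOR 4 = 5.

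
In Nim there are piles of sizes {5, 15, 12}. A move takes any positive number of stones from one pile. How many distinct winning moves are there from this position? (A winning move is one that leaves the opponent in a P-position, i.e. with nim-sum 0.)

3

Write each in binary and XOR column by column:
  0101  (5)
  1111  (15)
  1100  (12)
  ----
  0110  (6)
The overall nim-sum is X = 6. A pile of size p has a winning move iff p XOR X < p (reduce it to p XOR X).
  5: 5 XOR 6 = 3 < 5 — winning move (to 3).
  15: 15 XOR 6 = 9 < 15 — winning move (to 9).
  12: 12 XOR 6 = 10 < 12 — winning move (to 10).
That gives 3 winning moves.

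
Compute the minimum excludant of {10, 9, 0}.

0 is in the set but 1 is not, so the mex is 1.

1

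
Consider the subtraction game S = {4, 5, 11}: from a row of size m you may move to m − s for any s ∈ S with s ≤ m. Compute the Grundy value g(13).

1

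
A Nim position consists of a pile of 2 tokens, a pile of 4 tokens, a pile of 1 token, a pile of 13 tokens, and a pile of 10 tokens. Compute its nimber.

0

Bitwise XOR of the heap sizes:
  0010  (2)
  0100  (4)
  0001  (1)
  1101  (13)
  1010  (10)
  ----
  0000  (0)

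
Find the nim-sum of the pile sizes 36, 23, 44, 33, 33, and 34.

61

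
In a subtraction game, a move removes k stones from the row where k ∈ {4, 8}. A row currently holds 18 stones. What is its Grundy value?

1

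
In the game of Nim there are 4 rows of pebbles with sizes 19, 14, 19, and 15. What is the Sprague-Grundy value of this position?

1

Nim-sum: 19 ⊕ 14 ⊕ 19 ⊕ 15 = 1.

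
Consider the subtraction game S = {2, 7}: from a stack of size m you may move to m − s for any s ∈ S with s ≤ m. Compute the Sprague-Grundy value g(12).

1

Build the Grundy sequence with g(k) = mex{g(k−s) : s ∈ {2, 7}, s ≤ k}:
g(0) = mex{} = 0
g(1) = mex{} = 0
g(2) = mex{0} = 1
g(3) = mex{0} = 1
g(4) = mex{1} = 0
g(5) = mex{1} = 0
g(6) = mex{0} = 1
g(7) = mex{0} = 1
g(8) = mex{0,1} = 2
g(9) = mex{1} = 0
g(10) = mex{1,2} = 0
g(11) = mex{0} = 1
g(12) = mex{0} = 1
So g(12) = 1.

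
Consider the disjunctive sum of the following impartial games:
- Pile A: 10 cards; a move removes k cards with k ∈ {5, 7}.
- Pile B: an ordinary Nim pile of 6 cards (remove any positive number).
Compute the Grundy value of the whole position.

4

For pile A, compute g(0), g(1), … with moves {5, 7}:
g(0) = mex{} = 0
g(1) = mex{} = 0
g(2) = mex{} = 0
g(3) = mex{} = 0
g(4) = mex{} = 0
g(5) = mex{0} = 1
g(6) = mex{0} = 1
g(7) = mex{0} = 1
g(8) = mex{0} = 1
g(9) = mex{0} = 1
g(10) = mex{0,1} = 2
So g(10) = 2.
Pile B is a plain Nim pile of size 6, so its Grundy value is 6.
The value of a disjunctive sum is the nim-sum of the parts.
Combined value = 2 XOR 6 = 4.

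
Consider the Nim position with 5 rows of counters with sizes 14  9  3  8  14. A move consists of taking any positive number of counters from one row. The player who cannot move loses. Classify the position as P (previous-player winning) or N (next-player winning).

N-position

Bitwise XOR of the heap sizes:
  1110  (14)
  1001  (9)
  0011  (3)
  1000  (8)
  1110  (14)
  ----
  0010  (2)
The nim-sum is 2 ≠ 0, so this is an N-position: the player to move can win.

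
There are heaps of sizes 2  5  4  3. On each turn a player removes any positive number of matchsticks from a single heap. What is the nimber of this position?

0

Compute the nim-sum pairwise:
2 XOR 5 = 7
7 XOR 4 = 3
3 XOR 3 = 0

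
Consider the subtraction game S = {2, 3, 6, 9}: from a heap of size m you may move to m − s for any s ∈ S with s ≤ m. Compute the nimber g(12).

0

Compute g(0), g(1), … for moves {2, 3, 6, 9}:
k:     0  1  2  3  4  5  6  7  8  9 10 11 12
g(k):  0  0  1  1  2  0  3  1  2  2  3  3  0
So g(12) = 0.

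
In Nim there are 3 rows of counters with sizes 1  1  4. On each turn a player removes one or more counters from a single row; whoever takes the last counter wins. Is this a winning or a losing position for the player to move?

In binary:
  001  (1)
  001  (1)
  100  (4)
  ---
  100  (4)
The nim-sum is 4 ≠ 0, so this is an N-position: the player to move can win.

Winning position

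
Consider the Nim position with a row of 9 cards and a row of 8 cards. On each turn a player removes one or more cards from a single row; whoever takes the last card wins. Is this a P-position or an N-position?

Nim-sum: 9 ⊕ 8 = 1.
The nim-sum is 1 ≠ 0, so this is an N-position: the player to move can win.

N-position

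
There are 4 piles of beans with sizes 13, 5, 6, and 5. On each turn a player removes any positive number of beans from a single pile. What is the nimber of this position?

Write each in binary and XOR column by column:
  1101  (13)
  0101  (5)
  0110  (6)
  0101  (5)
  ----
  1011  (11)

11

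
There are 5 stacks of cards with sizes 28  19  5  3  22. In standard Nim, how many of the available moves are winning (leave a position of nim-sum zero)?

In binary:
  11100  (28)
  10011  (19)
  00101  (5)
  00011  (3)
  10110  (22)
  -----
  11111  (31)
The overall nim-sum is X = 31. A stack of size p has a winning move iff p XOR X < p (reduce it to p XOR X).
  28: 28 XOR 31 = 3 < 28 — winning move (to 3).
  19: 19 XOR 31 = 12 < 19 — winning move (to 12).
  5: 5 XOR 31 = 26 ≥ 5 — no move.
  3: 3 XOR 31 = 28 ≥ 3 — no move.
  22: 22 XOR 31 = 9 < 22 — winning move (to 9).
That gives 3 winning moves.

3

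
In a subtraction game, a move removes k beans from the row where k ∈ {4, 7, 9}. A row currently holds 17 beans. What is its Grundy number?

1

Grundy values for subtraction set {4, 7, 9}:
k:     0  1  2  3  4  5  6  7  8  9 10 11 12 13 14 15 16 17
g(k):  0  0  0  0  1  1  1  1  2  2  2  2  3  0  0  0  0  1
So g(17) = 1.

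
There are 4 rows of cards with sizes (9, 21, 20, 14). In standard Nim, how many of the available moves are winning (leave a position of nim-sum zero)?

Compute the nim-sum pairwise:
9 ^ 21 = 28
28 ^ 20 = 8
8 ^ 14 = 6
The overall nim-sum is X = 6. A row of size p has a winning move iff p XOR X < p (reduce it to p XOR X).
  9: 9 XOR 6 = 15 ≥ 9 — no move.
  21: 21 XOR 6 = 19 < 21 — winning move (to 19).
  20: 20 XOR 6 = 18 < 20 — winning move (to 18).
  14: 14 XOR 6 = 8 < 14 — winning move (to 8).
That gives 3 winning moves.

3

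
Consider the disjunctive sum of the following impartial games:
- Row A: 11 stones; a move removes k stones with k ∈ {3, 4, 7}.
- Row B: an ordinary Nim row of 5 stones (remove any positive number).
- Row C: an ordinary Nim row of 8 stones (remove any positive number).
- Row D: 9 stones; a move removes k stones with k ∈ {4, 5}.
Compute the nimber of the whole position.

Grundy values for row A (subtraction set {3, 4, 7}):
g(0) = mex{} = 0
g(1) = mex{} = 0
g(2) = mex{} = 0
g(3) = mex{0} = 1
g(4) = mex{0} = 1
g(5) = mex{0} = 1
g(6) = mex{0,1} = 2
g(7) = mex{0,1} = 2
g(8) = mex{0,1} = 2
g(9) = mex{0,1,2} = 3
g(10) = mex{1,2} = 0
g(11) = mex{1,2} = 0
So g(11) = 0.
Row B is a plain Nim row of size 5, so its Grundy value is 5.
Row C is a plain Nim row of size 8, so its Grundy value is 8.
For row D, compute g(0), g(1), … with moves {4, 5}:
g(0) = mex{} = 0
g(1) = mex{} = 0
g(2) = mex{} = 0
g(3) = mex{} = 0
g(4) = mex{0} = 1
g(5) = mex{0} = 1
g(6) = mex{0} = 1
g(7) = mex{0} = 1
g(8) = mex{0,1} = 2
g(9) = mex{1} = 0
So g(9) = 0.
The value of a disjunctive sum is the nim-sum of the parts.
Combined value = 0 ⊕ 5 ⊕ 8 ⊕ 0 = 13.

13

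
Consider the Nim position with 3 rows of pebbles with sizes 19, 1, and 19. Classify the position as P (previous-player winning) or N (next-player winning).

N-position

Compute the nim-sum pairwise:
19 XOR 1 = 18
18 XOR 19 = 1
The nim-sum is 1 ≠ 0, so this is an N-position: the player to move can win.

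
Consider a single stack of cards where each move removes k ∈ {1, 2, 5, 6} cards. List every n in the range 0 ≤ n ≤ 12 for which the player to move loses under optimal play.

0, 3, 7, 10

Grundy values for subtraction set {1, 2, 5, 6}:
k:     0  1  2  3  4  5  6  7  8  9 10 11 12
g(k):  0  1  2  0  1  2  3  0  1  2  0  1  2
The P-positions (g = 0) in 0..12 are 0, 3, 7, 10.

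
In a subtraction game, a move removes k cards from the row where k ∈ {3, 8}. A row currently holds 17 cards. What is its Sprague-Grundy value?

0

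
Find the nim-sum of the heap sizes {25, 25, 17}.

Compute the nim-sum pairwise:
25 ^ 25 = 0
0 ^ 17 = 17

17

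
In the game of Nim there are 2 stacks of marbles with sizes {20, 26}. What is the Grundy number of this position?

Nim-sum: 20 XOR 26 = 14.

14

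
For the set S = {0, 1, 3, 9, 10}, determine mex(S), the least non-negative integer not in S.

The values 0, 1 are all present; 2 is the first non-negative integer missing from the set.

2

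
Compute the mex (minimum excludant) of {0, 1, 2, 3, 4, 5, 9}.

6

The values 0, 1, 2, 3, 4, 5 are all present; 6 is the first non-negative integer missing from the set.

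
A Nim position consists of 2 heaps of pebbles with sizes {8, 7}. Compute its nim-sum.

Nim-sum: 8 ^ 7 = 15.

15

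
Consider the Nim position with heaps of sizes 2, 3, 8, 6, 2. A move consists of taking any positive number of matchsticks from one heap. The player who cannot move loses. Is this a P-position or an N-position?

Compute the nim-sum pairwise:
2 ^ 3 = 1
1 ^ 8 = 9
9 ^ 6 = 15
15 ^ 2 = 13
The nim-sum is 13 ≠ 0, so this is an N-position: the player to move can win.

N-position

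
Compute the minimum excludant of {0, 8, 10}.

0 is in the set but 1 is not, so the mex is 1.

1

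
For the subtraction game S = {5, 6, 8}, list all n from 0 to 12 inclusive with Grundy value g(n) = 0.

0, 1, 2, 3, 4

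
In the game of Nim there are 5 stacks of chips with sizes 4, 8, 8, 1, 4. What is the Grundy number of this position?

Compute the nim-sum pairwise:
4 ⊕ 8 = 12
12 ⊕ 8 = 4
4 ⊕ 1 = 5
5 ⊕ 4 = 1

1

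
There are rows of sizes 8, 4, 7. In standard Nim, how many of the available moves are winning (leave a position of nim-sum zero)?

1

Compute the nim-sum pairwise:
8 ^ 4 = 12
12 ^ 7 = 11
The overall nim-sum is X = 11. A row of size p has a winning move iff p XOR X < p (reduce it to p XOR X).
  8: 8 XOR 11 = 3 < 8 — winning move (to 3).
  4: 4 XOR 11 = 15 ≥ 4 — no move.
  7: 7 XOR 11 = 12 ≥ 7 — no move.
That gives 1 winning move.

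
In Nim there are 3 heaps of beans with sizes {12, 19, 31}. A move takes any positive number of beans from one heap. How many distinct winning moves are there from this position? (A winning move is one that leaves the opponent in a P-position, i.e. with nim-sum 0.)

0

Nim-sum: 12 ^ 19 ^ 31 = 0.
The nim-sum is already 0, so every move leaves a nonzero nim-sum — there are no winning moves.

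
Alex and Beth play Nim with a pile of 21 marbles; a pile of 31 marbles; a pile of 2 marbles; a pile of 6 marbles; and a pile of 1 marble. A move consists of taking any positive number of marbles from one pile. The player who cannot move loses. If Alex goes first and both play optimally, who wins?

Nim-sum: 21 XOR 31 XOR 2 XOR 6 XOR 1 = 15.
The nim-sum is 15 ≠ 0, so this is an N-position: the player to move can win; Alex has a winning move.

Alex wins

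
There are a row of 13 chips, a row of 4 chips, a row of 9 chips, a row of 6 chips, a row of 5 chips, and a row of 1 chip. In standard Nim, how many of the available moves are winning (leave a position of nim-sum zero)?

Nim-sum: 13 ⊕ 4 ⊕ 9 ⊕ 6 ⊕ 5 ⊕ 1 = 2.
The overall nim-sum is X = 2. A row of size p has a winning move iff p XOR X < p (reduce it to p XOR X).
  13: 13 XOR 2 = 15 ≥ 13 — no move.
  4: 4 XOR 2 = 6 ≥ 4 — no move.
  9: 9 XOR 2 = 11 ≥ 9 — no move.
  6: 6 XOR 2 = 4 < 6 — winning move (to 4).
  5: 5 XOR 2 = 7 ≥ 5 — no move.
  1: 1 XOR 2 = 3 ≥ 1 — no move.
That gives 1 winning move.

1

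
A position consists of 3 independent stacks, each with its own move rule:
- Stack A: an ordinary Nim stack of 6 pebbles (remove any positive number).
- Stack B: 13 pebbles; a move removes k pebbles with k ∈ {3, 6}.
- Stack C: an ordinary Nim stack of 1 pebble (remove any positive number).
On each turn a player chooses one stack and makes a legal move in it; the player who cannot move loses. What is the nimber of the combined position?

Stack A is a plain Nim stack of size 6, so its Grundy value is 6.
Build the Grundy sequence for stack B with g(k) = mex{g(k−s) : s ∈ {3, 6}, s ≤ k}:
k:     0  1  2  3  4  5  6  7  8  9 10 11 12 13
g(k):  0  0  0  1  1  1  2  2  2  0  0  0  1  1
So g(13) = 1.
Stack C is a plain Nim stack of size 1, so its Grundy value is 1.
The value of a disjunctive sum is the nim-sum of the parts.
Combined value = 6 XOR 1 XOR 1 = 6.

6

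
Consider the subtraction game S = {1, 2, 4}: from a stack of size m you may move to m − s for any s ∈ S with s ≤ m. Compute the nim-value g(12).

0

Compute g(0), g(1), … for moves {1, 2, 4}:
g(0) = mex{} = 0
g(1) = mex{0} = 1
g(2) = mex{0,1} = 2
g(3) = mex{1,2} = 0
g(4) = mex{0,2} = 1
g(5) = mex{0,1} = 2
g(6) = mex{1,2} = 0
g(7) = mex{0,2} = 1
g(8) = mex{0,1} = 2
g(9) = mex{1,2} = 0
g(10) = mex{0,2} = 1
g(11) = mex{0,1} = 2
g(12) = mex{1,2} = 0
So g(12) = 0.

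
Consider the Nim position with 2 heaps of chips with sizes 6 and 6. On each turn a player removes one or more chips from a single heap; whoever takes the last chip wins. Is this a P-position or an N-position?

P-position

Nim-sum: 6 XOR 6 = 0.
The nim-sum is 0, so this is a P-position: the player to move is in a losing position under optimal play.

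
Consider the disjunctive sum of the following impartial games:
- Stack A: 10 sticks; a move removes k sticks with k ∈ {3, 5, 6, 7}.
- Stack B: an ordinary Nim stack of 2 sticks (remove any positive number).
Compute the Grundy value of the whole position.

Grundy values for stack A (subtraction set {3, 5, 6, 7}):
g(0) = mex{} = 0
g(1) = mex{} = 0
g(2) = mex{} = 0
g(3) = mex{0} = 1
g(4) = mex{0} = 1
g(5) = mex{0} = 1
g(6) = mex{0,1} = 2
g(7) = mex{0,1} = 2
g(8) = mex{0,1} = 2
g(9) = mex{0,1,2} = 3
g(10) = mex{1,2} = 0
So g(10) = 0.
Stack B is a plain Nim stack of size 2, so its Grundy value is 2.
The value of a disjunctive sum is the nim-sum of the parts.
Combined value = 0 XOR 2 = 2.

2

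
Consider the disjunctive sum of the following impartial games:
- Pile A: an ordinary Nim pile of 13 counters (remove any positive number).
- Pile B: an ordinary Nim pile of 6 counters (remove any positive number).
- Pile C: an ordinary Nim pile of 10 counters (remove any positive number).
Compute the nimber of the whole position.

Pile A is a plain Nim pile of size 13, so its Grundy value is 13.
Pile B is a plain Nim pile of size 6, so its Grundy value is 6.
Pile C is a plain Nim pile of size 10, so its Grundy value is 10.
The value of a disjunctive sum is the nim-sum of the parts.
Combined value = 13 XOR 6 XOR 10 = 1.

1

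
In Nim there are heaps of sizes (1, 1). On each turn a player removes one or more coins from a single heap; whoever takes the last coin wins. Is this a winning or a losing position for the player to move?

Losing position

In binary:
  1  (1)
  1  (1)
  -
  0  (0)
The nim-sum is 0, so this is a P-position: the player to move is in a losing position under optimal play.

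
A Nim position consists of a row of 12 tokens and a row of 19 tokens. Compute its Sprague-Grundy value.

Compute the nim-sum pairwise:
12 XOR 19 = 31

31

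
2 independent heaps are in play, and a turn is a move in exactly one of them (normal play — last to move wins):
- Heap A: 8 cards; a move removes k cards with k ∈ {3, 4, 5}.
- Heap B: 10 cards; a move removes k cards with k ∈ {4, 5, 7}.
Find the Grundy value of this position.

Build the Grundy sequence for heap A with g(k) = mex{g(k−s) : s ∈ {3, 4, 5}, s ≤ k}:
g(0) = mex{} = 0
g(1) = mex{} = 0
g(2) = mex{} = 0
g(3) = mex{0} = 1
g(4) = mex{0} = 1
g(5) = mex{0} = 1
g(6) = mex{0,1} = 2
g(7) = mex{0,1} = 2
g(8) = mex{1} = 0
So g(8) = 0.
For heap B, compute g(0), g(1), … with moves {4, 5, 7}:
g(0) = mex{} = 0
g(1) = mex{} = 0
g(2) = mex{} = 0
g(3) = mex{} = 0
g(4) = mex{0} = 1
g(5) = mex{0} = 1
g(6) = mex{0} = 1
g(7) = mex{0} = 1
g(8) = mex{0,1} = 2
g(9) = mex{0,1} = 2
g(10) = mex{0,1} = 2
So g(10) = 2.
The value of a disjunctive sum is the nim-sum of the parts.
Combined value = 0 XOR 2 = 2.

2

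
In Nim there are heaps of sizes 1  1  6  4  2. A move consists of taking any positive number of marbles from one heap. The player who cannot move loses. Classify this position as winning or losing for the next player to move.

Losing position

Nim-sum: 1 ⊕ 1 ⊕ 6 ⊕ 4 ⊕ 2 = 0.
The nim-sum is 0, so this is a P-position: the player to move is in a losing position under optimal play.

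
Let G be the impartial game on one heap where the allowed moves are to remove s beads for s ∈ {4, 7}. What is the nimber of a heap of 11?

0

Grundy values for subtraction set {4, 7}:
g(0) = mex{} = 0
g(1) = mex{} = 0
g(2) = mex{} = 0
g(3) = mex{} = 0
g(4) = mex{0} = 1
g(5) = mex{0} = 1
g(6) = mex{0} = 1
g(7) = mex{0} = 1
g(8) = mex{0,1} = 2
g(9) = mex{0,1} = 2
g(10) = mex{0,1} = 2
g(11) = mex{1} = 0
So g(11) = 0.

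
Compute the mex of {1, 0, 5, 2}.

3

The values 0, 1, 2 are all present; 3 is the first non-negative integer missing from the set.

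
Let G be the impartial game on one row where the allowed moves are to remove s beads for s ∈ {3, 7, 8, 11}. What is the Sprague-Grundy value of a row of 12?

2

Build the Grundy sequence with g(k) = mex{g(k−s) : s ∈ {3, 7, 8, 11}, s ≤ k}:
k:     0  1  2  3  4  5  6  7  8  9 10 11 12
g(k):  0  0  0  1  1  1  0  2  2  1  3  3  2
So g(12) = 2.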